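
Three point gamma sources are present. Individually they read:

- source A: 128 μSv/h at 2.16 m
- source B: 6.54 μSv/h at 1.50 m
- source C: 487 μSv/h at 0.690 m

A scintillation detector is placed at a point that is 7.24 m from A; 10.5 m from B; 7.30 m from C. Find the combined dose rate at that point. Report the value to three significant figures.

Each source contributes Iᵢ·(dᵢ/rᵢ)²; contributions add.
A: 128 × (2.16/7.24)² = 11.39 μSv/h
B: 6.54 × (1.50/10.5)² = 0.1335 μSv/h
C: 487 × (0.690/7.30)² = 4.351 μSv/h
Total = 11.39 + 0.1335 + 4.351 = 15.87 μSv/h.

15.9 μSv/h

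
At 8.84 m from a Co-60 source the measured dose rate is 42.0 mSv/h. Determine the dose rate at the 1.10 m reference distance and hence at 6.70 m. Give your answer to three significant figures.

Intensity scales as (d₁/d₂)², so
At 1.10 m: 42.0 × (8.84/1.10)² = 42.0 × 64.58 = 2712 mSv/h
At 6.70 m: (1.10/6.70)² = 0.02695, so 2712 × 0.02695 = 73.09 mSv/h.

2710 mSv/h; 73.1 mSv/h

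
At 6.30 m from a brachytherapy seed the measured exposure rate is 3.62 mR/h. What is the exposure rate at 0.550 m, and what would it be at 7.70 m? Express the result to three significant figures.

By the inverse-square law,
At 0.550 m: 3.62 × (6.30/0.550)² = 3.62 × 131.2 = 474.9 mR/h
At 7.70 m: 474.9 × (0.550/7.70)² = 474.9 × 0.005102 = 2.423 mR/h.

475 mR/h; 2.42 mR/h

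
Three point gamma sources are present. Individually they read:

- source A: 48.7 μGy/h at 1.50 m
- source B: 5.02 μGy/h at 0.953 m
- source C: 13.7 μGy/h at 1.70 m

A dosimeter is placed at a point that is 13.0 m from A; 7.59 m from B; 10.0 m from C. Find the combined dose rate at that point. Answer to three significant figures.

1.12 μGy/h

Each source contributes Iᵢ·(dᵢ/rᵢ)²; contributions add.
A: 48.7 × (1.50/13.0)² = 0.6484 μGy/h
B: 5.02 × (0.953/7.59)² = 0.07914 μGy/h
C: 13.7 × (1.70/10.0)² = 0.3959 μGy/h
Total = 0.6484 + 0.07914 + 0.3959 = 1.123 μGy/h.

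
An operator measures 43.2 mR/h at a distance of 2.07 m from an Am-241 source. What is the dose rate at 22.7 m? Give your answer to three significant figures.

0.359 mR/h

Intensity scales as (d₁/d₂)², so the rate at 22.7 m is
43.2 × (2.07/22.7)² = 43.2 × 0.008316 = 0.3593 mR/h.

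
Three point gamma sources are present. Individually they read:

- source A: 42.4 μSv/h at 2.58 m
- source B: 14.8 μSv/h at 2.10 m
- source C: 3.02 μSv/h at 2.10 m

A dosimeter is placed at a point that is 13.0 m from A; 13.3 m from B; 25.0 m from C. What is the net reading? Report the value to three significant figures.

2.06 μSv/h

By superposition, sum each source's inverse-square contribution:
A: 42.4 × (2.58/13.0)² = 1.670 μSv/h
B: 14.8 × (2.10/13.3)² = 0.3690 μSv/h
C: 3.02 × (2.10/25.0)² = 0.02131 μSv/h
Total = 1.670 + 0.3690 + 0.02131 = 2.060 μSv/h.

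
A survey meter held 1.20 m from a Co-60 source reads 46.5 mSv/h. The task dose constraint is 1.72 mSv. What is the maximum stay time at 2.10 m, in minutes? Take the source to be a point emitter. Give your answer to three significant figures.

Using I₁d₁² = I₂d₂², rate at 2.10 m:
46.5 × (1.20/2.10)² = 46.5 × 0.3265 = 15.18 mSv/h.
Stay time = 1.72 mSv ÷ 15.18 mSv/h = 0.1133 h = 6.798 min.

6.80 min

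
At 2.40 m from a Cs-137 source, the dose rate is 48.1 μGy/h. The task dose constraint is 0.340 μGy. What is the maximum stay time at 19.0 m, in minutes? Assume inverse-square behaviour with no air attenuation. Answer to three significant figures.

26.6 min

Since intensity falls as 1/r², rate at 19.0 m:
(2.40/19.0)² = 0.01596, so 48.1 × 0.01596 = 0.7677 μGy/h.
Stay time = 0.340 μGy ÷ 0.7677 μGy/h = 0.4429 h = 26.57 min.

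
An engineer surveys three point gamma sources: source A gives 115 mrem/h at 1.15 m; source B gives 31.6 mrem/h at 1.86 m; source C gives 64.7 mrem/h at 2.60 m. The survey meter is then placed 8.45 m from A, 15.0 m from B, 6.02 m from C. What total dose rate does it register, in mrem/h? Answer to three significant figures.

By superposition, sum each source's inverse-square contribution:
A: 115 × (1.15/8.45)² = 2.130 mrem/h
B: 31.6 × (1.86/15.0)² = 0.4859 mrem/h
C: 64.7 × (2.60/6.02)² = 12.07 mrem/h
Total = 2.130 + 0.4859 + 12.07 = 14.69 mrem/h.

14.7 mrem/h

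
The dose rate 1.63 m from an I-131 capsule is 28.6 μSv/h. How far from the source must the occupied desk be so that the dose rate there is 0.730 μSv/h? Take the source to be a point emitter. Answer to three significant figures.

Since intensity falls as 1/r², d₂ = d₁·√(I₁/I₂).
I₁/I₂ = 28.6/0.730 = 39.18, so d₂ = 1.63 × √39.18 = 10.20 m.

10.2 m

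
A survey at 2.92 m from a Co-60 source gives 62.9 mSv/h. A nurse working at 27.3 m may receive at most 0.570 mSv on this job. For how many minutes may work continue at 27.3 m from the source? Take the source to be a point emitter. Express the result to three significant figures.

47.5 min

Applying the 1/r² law, rate at 27.3 m:
62.9 × (2.92/27.3)² = 62.9 × 0.01144 = 0.7196 mSv/h.
Stay time = 0.570 mSv ÷ 0.7196 mSv/h = 0.7921 h = 47.53 min.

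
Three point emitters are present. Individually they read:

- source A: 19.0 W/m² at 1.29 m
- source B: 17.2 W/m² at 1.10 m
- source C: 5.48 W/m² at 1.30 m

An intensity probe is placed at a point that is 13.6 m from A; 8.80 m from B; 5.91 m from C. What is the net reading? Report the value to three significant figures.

0.705 W/m²

Each source contributes Iᵢ·(dᵢ/rᵢ)²; contributions add.
A: 19.0 × (1.29/13.6)² = 0.1709 W/m²
B: 17.2 × (1.10/8.80)² = 0.2687 W/m²
C: 5.48 × (1.30/5.91)² = 0.2652 W/m²
Total = 0.1709 + 0.2687 + 0.2652 = 0.7048 W/m².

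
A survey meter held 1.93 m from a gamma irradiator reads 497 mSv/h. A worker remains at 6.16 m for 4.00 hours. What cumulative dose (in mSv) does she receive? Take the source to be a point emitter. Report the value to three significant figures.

195 mSv

Applying the 1/r² law, rate at 6.16 m:
497 × (1.93/6.16)² = 497 × 0.09816 = 48.79 mSv/h.
Dose = rate × time = 48.79 mSv/h × 4.000 h = 195.2 mSv.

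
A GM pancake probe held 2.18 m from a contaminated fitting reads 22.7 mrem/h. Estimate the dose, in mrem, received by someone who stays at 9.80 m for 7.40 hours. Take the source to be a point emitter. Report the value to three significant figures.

Using I₁d₁² = I₂d₂², rate at 9.80 m:
22.7 × (2.18/9.80)² = 22.7 × 0.04948 = 1.123 mrem/h.
Dose = rate × time = 1.123 mrem/h × 7.400 h = 8.310 mrem.

8.31 mrem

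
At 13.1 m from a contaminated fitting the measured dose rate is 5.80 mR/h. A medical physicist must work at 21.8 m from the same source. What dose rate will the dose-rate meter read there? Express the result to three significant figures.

Using I₁d₁² = I₂d₂², scaling from 13.1 m to 21.8 m:
5.80 × (13.1/21.8)² = 5.80 × 0.3611 = 2.094 mR/h.

2.09 mR/h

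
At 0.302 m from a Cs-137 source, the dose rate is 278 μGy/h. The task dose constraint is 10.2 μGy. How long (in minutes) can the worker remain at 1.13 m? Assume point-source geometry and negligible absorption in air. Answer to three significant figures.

30.8 min

Using I₁d₁² = I₂d₂², rate at 1.13 m:
(0.302/1.13)² = 0.07143, so 278 × 0.07143 = 19.86 μGy/h.
Stay time = 10.2 μGy ÷ 19.86 μGy/h = 0.5136 h = 30.82 min.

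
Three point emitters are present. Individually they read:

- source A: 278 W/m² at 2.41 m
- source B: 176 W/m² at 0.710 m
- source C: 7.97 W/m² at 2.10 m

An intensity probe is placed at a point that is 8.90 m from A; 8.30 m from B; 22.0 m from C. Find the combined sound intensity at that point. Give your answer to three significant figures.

21.7 W/m²

By superposition, sum each source's inverse-square contribution:
A: 278 × (2.41/8.90)² = 20.38 W/m²
B: 176 × (0.710/8.30)² = 1.288 W/m²
C: 7.97 × (2.10/22.0)² = 0.07262 W/m²
Total = 20.38 + 1.288 + 0.07262 = 21.74 W/m².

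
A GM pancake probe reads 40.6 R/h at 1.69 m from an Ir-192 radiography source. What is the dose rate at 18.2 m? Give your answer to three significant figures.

Using I₁d₁² = I₂d₂², the rate at 18.2 m is
(1.69/18.2)² = 0.008622, so 40.6 × 0.008622 = 0.3501 R/h.

0.350 R/h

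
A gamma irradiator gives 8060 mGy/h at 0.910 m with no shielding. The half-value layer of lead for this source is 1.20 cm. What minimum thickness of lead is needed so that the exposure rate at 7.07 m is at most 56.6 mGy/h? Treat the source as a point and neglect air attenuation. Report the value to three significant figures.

1.49 cm

At 7.07 m, distance alone gives 8060 × (0.910/7.07)² = 8060 × 0.01657 = 133.6 mGy/h.
Further attenuation needed: 133.6/56.6 = 2.360.
n = log₂(2.360) = 1.239 half-value layers.
Thickness = 1.239 × 1.20 cm = 1.487 cm.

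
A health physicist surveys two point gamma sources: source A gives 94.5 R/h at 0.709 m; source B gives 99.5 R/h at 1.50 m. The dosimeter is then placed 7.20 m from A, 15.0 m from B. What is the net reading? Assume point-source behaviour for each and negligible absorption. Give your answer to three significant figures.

1.91 R/h

Each source contributes Iᵢ·(dᵢ/rᵢ)²; contributions add.
A: 94.5 × (0.709/7.20)² = 0.9163 R/h
B: 99.5 × (1.50/15.0)² = 0.9950 R/h
Total = 0.9163 + 0.9950 = 1.911 R/h.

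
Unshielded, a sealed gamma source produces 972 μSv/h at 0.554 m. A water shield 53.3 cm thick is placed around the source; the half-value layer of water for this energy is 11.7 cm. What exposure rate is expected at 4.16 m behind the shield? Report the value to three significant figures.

Distance alone: (0.554/4.16)² = 0.01774, so 972 × 0.01774 = 17.24 μSv/h.
Shield: 53.3/11.7 = 4.556 half-value layers → attenuation 2^(−4.556) = 0.04251.
Combined: 17.24 × 0.04251 = 0.7329 μSv/h.

0.733 μSv/h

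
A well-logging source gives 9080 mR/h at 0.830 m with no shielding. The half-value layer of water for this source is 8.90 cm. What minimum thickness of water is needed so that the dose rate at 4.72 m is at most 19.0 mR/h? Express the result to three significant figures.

At 4.72 m, distance alone gives 9080 × (0.830/4.72)² = 9080 × 0.03092 = 280.8 mR/h.
Further attenuation needed: 280.8/19.0 = 14.78.
n = log₂(14.78) = 3.886 half-value layers.
Thickness = 3.886 × 8.90 cm = 34.59 cm.

34.6 cm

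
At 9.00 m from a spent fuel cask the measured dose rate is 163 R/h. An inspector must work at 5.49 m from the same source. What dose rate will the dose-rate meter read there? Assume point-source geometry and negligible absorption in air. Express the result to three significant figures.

438 R/h

Intensity scales as (d₁/d₂)², so scaling from 9.00 m to 5.49 m:
(9.00/5.49)² = 2.687, so 163 × 2.687 = 438.0 R/h.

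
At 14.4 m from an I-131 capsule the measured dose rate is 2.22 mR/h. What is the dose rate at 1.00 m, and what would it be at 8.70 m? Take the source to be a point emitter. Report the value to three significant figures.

460 mR/h; 6.08 mR/h

By the inverse-square law,
At 1.00 m: 2.22 × (14.4/1.00)² = 2.22 × 207.4 = 460.4 mR/h
At 8.70 m: (1.00/8.70)² = 0.01321, so 460.4 × 0.01321 = 6.082 mR/h.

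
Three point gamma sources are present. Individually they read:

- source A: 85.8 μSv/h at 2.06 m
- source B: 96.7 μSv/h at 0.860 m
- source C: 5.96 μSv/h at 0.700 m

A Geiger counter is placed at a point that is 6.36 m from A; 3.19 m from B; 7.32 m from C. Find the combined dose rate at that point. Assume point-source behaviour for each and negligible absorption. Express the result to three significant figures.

16.1 μSv/h

Each source contributes Iᵢ·(dᵢ/rᵢ)²; contributions add.
A: 85.8 × (2.06/6.36)² = 9.001 μSv/h
B: 96.7 × (0.860/3.19)² = 7.028 μSv/h
C: 5.96 × (0.700/7.32)² = 0.05450 μSv/h
Total = 9.001 + 7.028 + 0.05450 = 16.08 μSv/h.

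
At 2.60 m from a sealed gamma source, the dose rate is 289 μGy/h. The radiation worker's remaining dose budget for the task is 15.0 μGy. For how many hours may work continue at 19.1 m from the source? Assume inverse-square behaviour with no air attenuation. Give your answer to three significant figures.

2.80 h

Since intensity falls as 1/r², rate at 19.1 m:
(2.60/19.1)² = 0.01853, so 289 × 0.01853 = 5.355 μGy/h.
Stay time = 15.0 μGy ÷ 5.355 μGy/h = 2.801 h.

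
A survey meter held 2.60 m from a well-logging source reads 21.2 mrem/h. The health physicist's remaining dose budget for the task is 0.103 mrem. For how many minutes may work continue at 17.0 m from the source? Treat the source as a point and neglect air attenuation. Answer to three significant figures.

12.5 min

Intensity scales as (d₁/d₂)², so rate at 17.0 m:
21.2 × (2.60/17.0)² = 21.2 × 0.02339 = 0.4959 mrem/h.
Stay time = 0.103 mrem ÷ 0.4959 mrem/h = 0.2077 h = 12.46 min.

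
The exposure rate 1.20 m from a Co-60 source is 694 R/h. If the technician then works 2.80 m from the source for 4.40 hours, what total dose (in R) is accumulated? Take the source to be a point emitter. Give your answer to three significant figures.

Intensity scales as (d₁/d₂)², so rate at 2.80 m:
694 × (1.20/2.80)² = 694 × 0.1837 = 127.5 R/h.
Dose = rate × time = 127.5 R/h × 4.400 h = 561.0 R.

561 R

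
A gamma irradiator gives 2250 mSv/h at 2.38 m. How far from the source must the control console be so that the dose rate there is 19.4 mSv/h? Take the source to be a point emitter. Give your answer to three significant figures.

25.6 m

Applying the 1/r² law, d₂ = d₁·√(I₁/I₂).
I₁/I₂ = 2250/19.4 = 116.0, so d₂ = 2.38 × √116.0 = 25.63 m.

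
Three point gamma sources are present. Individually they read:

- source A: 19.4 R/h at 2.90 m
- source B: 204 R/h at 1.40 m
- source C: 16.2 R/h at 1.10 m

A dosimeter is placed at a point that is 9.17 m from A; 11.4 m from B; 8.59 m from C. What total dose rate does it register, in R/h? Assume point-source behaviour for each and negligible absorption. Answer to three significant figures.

Each source contributes Iᵢ·(dᵢ/rᵢ)²; contributions add.
A: 19.4 × (2.90/9.17)² = 1.940 R/h
B: 204 × (1.40/11.4)² = 3.077 R/h
C: 16.2 × (1.10/8.59)² = 0.2657 R/h
Total = 1.940 + 3.077 + 0.2657 = 5.283 R/h.

5.28 R/h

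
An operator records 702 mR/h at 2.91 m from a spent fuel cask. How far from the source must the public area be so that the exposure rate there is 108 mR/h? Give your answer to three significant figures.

7.42 m

By the inverse-square law, d₂ = d₁·√(I₁/I₂).
I₁/I₂ = 702/108 = 6.500, so d₂ = 2.91 × √6.500 = 7.419 m.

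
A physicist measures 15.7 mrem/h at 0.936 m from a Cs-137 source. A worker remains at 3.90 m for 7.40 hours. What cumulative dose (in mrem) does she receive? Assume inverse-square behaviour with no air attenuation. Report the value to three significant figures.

Intensity scales as (d₁/d₂)², so rate at 3.90 m:
(0.936/3.90)² = 0.05760, so 15.7 × 0.05760 = 0.9043 mrem/h.
Dose = rate × time = 0.9043 mrem/h × 7.400 h = 6.692 mrem.

6.69 mrem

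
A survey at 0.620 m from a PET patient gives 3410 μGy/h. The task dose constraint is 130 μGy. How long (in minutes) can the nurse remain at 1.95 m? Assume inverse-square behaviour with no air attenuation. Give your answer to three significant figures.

22.6 min

By the inverse-square law, rate at 1.95 m:
3410 × (0.620/1.95)² = 3410 × 0.1011 = 344.8 μGy/h.
Stay time = 130 μGy ÷ 344.8 μGy/h = 0.3770 h = 22.62 min.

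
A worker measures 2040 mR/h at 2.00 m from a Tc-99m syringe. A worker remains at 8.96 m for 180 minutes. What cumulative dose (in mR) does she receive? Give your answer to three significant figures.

305 mR

By the inverse-square law, rate at 8.96 m:
2040 × (2.00/8.96)² = 2040 × 0.04982 = 101.6 mR/h.
Dose = rate × time = 101.6 mR/h × 3.000 h = 304.8 mR.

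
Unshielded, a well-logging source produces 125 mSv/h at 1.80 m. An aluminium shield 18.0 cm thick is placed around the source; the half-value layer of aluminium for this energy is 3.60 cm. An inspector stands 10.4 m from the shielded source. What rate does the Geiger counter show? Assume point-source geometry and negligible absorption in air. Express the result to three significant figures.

Distance alone: (1.80/10.4)² = 0.02996, so 125 × 0.02996 = 3.745 mSv/h.
Shield: 18.0/3.60 = 5.000 half-value layers → attenuation 2^(−5.000) = 0.03125.
Combined: 3.745 × 0.03125 = 0.1170 mSv/h.

0.117 mSv/h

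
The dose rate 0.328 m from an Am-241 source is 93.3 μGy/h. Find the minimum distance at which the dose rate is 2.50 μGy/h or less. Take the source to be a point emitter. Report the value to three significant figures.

2.00 m

Applying the 1/r² law, d₂ = d₁·√(I₁/I₂).
I₁/I₂ = 93.3/2.50 = 37.32, so d₂ = 0.328 × √37.32 = 2.004 m.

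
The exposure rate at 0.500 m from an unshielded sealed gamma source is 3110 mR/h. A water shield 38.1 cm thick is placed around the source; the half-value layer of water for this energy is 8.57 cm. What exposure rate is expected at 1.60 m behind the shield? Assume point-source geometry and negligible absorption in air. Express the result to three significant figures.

Distance alone: 3110 × (0.500/1.60)² = 3110 × 0.09766 = 303.7 mR/h.
Shield: 38.1/8.57 = 4.446 half-value layers → attenuation 2^(−4.446) = 0.04588.
Combined: 303.7 × 0.04588 = 13.93 mR/h.

13.9 mR/h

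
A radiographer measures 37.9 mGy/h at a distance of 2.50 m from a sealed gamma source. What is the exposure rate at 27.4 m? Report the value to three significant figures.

0.316 mGy/h

Since intensity falls as 1/r², the rate at 27.4 m is
37.9 × (2.50/27.4)² = 37.9 × 0.008325 = 0.3155 mGy/h.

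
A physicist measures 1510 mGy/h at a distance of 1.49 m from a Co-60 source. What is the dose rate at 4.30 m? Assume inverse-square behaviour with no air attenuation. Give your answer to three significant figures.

Using I₁d₁² = I₂d₂², the rate at 4.30 m is
(1.49/4.30)² = 0.1201, so 1510 × 0.1201 = 181.4 mGy/h.

181 mGy/h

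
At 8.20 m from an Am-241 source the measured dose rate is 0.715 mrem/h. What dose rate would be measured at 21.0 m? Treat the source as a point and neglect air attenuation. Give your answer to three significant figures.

0.109 mrem/h

Using I₁d₁² = I₂d₂², scaling from 8.20 m to 21.0 m:
(8.20/21.0)² = 0.1525, so 0.715 × 0.1525 = 0.1090 mrem/h.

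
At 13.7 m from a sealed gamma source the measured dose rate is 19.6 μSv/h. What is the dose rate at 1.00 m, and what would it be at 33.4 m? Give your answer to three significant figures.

Applying the 1/r² law,
At 1.00 m: (13.7/1.00)² = 187.7, so 19.6 × 187.7 = 3679 μSv/h
At 33.4 m: (1.00/33.4)² = 0.0008964, so 3679 × 0.0008964 = 3.298 μSv/h.

3680 μSv/h; 3.30 μSv/h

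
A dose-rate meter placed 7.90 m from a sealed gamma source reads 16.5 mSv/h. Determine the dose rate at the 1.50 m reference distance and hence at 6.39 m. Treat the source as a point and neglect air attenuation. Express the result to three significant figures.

458 mSv/h; 25.2 mSv/h

Applying the 1/r² law,
At 1.50 m: 16.5 × (7.90/1.50)² = 16.5 × 27.74 = 457.7 mSv/h
At 6.39 m: (1.50/6.39)² = 0.05510, so 457.7 × 0.05510 = 25.22 mSv/h.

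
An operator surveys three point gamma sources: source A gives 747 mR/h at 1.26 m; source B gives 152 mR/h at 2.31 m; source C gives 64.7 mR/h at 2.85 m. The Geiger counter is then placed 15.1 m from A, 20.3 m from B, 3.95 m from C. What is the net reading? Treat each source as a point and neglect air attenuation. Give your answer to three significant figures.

Each source contributes Iᵢ·(dᵢ/rᵢ)²; contributions add.
A: 747 × (1.26/15.1)² = 5.201 mR/h
B: 152 × (2.31/20.3)² = 1.968 mR/h
C: 64.7 × (2.85/3.95)² = 33.68 mR/h
Total = 5.201 + 1.968 + 33.68 = 40.85 mR/h.

40.9 mR/h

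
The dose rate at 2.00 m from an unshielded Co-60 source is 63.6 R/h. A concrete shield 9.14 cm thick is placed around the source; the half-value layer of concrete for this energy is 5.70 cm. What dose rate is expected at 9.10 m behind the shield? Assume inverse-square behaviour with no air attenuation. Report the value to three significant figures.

1.01 R/h

Distance alone: 63.6 × (2.00/9.10)² = 63.6 × 0.04830 = 3.072 R/h.
Shield: 9.14/5.70 = 1.604 half-value layers → attenuation 2^(−1.604) = 0.3290.
Combined: 3.072 × 0.3290 = 1.011 R/h.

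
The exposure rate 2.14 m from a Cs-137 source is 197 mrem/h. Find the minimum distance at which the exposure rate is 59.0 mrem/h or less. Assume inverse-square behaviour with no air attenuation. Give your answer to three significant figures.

Intensity scales as (d₁/d₂)², so d₂ = d₁·√(I₁/I₂).
I₁/I₂ = 197/59.0 = 3.339, so d₂ = 2.14 × √3.339 = 3.910 m.

3.91 m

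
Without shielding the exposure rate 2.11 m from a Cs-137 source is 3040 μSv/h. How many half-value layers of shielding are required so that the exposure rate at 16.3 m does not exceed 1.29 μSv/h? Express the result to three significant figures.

5.30 half-value layers

At 16.3 m, distance alone gives (2.11/16.3)² = 0.01676, so 3040 × 0.01676 = 50.95 μSv/h.
Further attenuation needed: 50.95/1.29 = 39.50.
n = log₂(39.50) = 5.304 half-value layers.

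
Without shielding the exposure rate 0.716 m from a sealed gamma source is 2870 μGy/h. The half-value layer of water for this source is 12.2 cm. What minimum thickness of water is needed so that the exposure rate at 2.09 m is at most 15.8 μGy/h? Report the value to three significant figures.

At 2.09 m, distance alone gives (0.716/2.09)² = 0.1174, so 2870 × 0.1174 = 336.9 μGy/h.
Further attenuation needed: 336.9/15.8 = 21.32.
n = log₂(21.32) = 4.414 half-value layers.
Thickness = 4.414 × 12.2 cm = 53.85 cm.

53.9 cm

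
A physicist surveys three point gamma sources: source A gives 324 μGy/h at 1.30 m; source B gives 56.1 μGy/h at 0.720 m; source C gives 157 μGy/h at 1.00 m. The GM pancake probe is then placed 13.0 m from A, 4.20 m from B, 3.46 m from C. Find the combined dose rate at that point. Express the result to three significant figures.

Each source contributes Iᵢ·(dᵢ/rᵢ)²; contributions add.
A: 324 × (1.30/13.0)² = 3.240 μGy/h
B: 56.1 × (0.720/4.20)² = 1.649 μGy/h
C: 157 × (1.00/3.46)² = 13.11 μGy/h
Total = 3.240 + 1.649 + 13.11 = 18.00 μGy/h.

18.0 μGy/h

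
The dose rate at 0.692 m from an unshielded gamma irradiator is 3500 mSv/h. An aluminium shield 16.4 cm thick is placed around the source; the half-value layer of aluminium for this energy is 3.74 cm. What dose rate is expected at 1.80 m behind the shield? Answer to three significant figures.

Distance alone: (0.692/1.80)² = 0.1478, so 3500 × 0.1478 = 517.3 mSv/h.
Shield: 16.4/3.74 = 4.385 half-value layers → attenuation 2^(−4.385) = 0.04786.
Combined: 517.3 × 0.04786 = 24.76 mSv/h.

24.8 mSv/h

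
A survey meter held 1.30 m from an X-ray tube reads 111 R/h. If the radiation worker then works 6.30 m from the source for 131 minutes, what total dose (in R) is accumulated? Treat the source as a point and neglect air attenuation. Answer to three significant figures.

10.3 R

Applying the 1/r² law, rate at 6.30 m:
(1.30/6.30)² = 0.04258, so 111 × 0.04258 = 4.726 R/h.
Dose = rate × time = 4.726 R/h × 2.183 h = 10.32 R.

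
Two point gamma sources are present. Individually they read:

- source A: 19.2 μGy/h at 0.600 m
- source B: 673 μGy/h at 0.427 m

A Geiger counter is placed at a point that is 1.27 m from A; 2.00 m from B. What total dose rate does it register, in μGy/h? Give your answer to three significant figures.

35.0 μGy/h

Each source contributes Iᵢ·(dᵢ/rᵢ)²; contributions add.
A: 19.2 × (0.600/1.27)² = 4.285 μGy/h
B: 673 × (0.427/2.00)² = 30.68 μGy/h
Total = 4.285 + 30.68 = 34.97 μGy/h.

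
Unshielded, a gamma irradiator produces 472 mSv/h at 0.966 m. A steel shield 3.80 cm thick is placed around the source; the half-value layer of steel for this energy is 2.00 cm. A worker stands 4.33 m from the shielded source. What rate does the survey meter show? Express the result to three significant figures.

Distance alone: 472 × (0.966/4.33)² = 472 × 0.04977 = 23.49 mSv/h.
Shield: 3.80/2.00 = 1.900 half-value layers → attenuation 2^(−1.900) = 0.2679.
Combined: 23.49 × 0.2679 = 6.293 mSv/h.

6.29 mSv/h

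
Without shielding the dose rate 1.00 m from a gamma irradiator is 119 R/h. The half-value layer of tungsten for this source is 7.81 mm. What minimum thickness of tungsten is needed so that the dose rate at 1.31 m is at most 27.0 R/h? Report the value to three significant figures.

10.6 mm

At 1.31 m, distance alone gives (1.00/1.31)² = 0.5827, so 119 × 0.5827 = 69.34 R/h.
Further attenuation needed: 69.34/27.0 = 2.568.
n = log₂(2.568) = 1.361 half-value layers.
Thickness = 1.361 × 7.81 mm = 10.63 mm.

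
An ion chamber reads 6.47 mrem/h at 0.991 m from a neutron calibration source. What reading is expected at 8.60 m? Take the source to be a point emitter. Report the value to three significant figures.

0.0859 mrem/h

Applying the 1/r² law, the rate at 8.60 m is
6.47 × (0.991/8.60)² = 6.47 × 0.01328 = 0.08592 mrem/h.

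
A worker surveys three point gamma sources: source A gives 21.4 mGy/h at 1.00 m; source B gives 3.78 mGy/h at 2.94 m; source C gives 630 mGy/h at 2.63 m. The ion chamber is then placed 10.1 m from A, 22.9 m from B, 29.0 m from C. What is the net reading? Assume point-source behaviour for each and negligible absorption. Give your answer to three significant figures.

5.45 mGy/h

By superposition, sum each source's inverse-square contribution:
A: 21.4 × (1.00/10.1)² = 0.2098 mGy/h
B: 3.78 × (2.94/22.9)² = 0.06230 mGy/h
C: 630 × (2.63/29.0)² = 5.182 mGy/h
Total = 0.2098 + 0.06230 + 5.182 = 5.454 mGy/h.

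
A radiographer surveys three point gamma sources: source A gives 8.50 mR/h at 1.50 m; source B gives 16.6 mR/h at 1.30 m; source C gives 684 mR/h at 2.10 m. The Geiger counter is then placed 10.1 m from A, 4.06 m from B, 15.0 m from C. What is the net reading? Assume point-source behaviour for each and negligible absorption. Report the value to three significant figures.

15.3 mR/h

By superposition, sum each source's inverse-square contribution:
A: 8.50 × (1.50/10.1)² = 0.1875 mR/h
B: 16.6 × (1.30/4.06)² = 1.702 mR/h
C: 684 × (2.10/15.0)² = 13.41 mR/h
Total = 0.1875 + 1.702 + 13.41 = 15.30 mR/h.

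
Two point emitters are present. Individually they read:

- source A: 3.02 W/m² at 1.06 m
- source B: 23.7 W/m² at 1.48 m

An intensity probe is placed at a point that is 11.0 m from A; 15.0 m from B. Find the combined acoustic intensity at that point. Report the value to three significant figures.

0.259 W/m²

By superposition, sum each source's inverse-square contribution:
A: 3.02 × (1.06/11.0)² = 0.02804 W/m²
B: 23.7 × (1.48/15.0)² = 0.2307 W/m²
Total = 0.02804 + 0.2307 = 0.2587 W/m².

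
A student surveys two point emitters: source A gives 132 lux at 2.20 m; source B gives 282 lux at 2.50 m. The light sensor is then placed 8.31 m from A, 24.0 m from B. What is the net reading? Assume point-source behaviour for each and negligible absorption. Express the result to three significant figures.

12.3 lux

Each source contributes Iᵢ·(dᵢ/rᵢ)²; contributions add.
A: 132 × (2.20/8.31)² = 9.252 lux
B: 282 × (2.50/24.0)² = 3.060 lux
Total = 9.252 + 3.060 = 12.31 lux.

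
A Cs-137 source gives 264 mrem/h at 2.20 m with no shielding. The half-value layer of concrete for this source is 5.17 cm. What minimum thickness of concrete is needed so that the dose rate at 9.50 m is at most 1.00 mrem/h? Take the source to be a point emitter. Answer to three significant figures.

At 9.50 m, distance alone gives (2.20/9.50)² = 0.05363, so 264 × 0.05363 = 14.16 mrem/h.
Further attenuation needed: 14.16/1.00 = 14.16.
n = log₂(14.16) = 3.824 half-value layers.
Thickness = 3.824 × 5.17 cm = 19.77 cm.

19.8 cm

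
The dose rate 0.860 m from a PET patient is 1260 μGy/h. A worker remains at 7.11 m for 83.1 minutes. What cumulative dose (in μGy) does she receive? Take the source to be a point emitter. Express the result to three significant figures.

25.5 μGy

Using I₁d₁² = I₂d₂², rate at 7.11 m:
1260 × (0.860/7.11)² = 1260 × 0.01463 = 18.43 μGy/h.
Dose = rate × time = 18.43 μGy/h × 1.385 h = 25.53 μGy.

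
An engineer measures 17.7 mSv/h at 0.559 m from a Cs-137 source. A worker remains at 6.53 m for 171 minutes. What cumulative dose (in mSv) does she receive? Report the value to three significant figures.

0.370 mSv

By the inverse-square law, rate at 6.53 m:
(0.559/6.53)² = 0.007328, so 17.7 × 0.007328 = 0.1297 mSv/h.
Dose = rate × time = 0.1297 mSv/h × 2.850 h = 0.3696 mSv.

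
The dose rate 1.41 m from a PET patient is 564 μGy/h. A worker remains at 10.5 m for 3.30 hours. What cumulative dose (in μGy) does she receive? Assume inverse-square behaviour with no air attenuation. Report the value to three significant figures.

33.6 μGy

By the inverse-square law, rate at 10.5 m:
564 × (1.41/10.5)² = 564 × 0.01803 = 10.17 μGy/h.
Dose = rate × time = 10.17 μGy/h × 3.300 h = 33.56 μGy.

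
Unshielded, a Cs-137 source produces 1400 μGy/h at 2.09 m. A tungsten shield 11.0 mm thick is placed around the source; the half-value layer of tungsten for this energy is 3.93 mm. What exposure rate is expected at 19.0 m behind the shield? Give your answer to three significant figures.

2.43 μGy/h

Distance alone: 1400 × (2.09/19.0)² = 1400 × 0.01210 = 16.94 μGy/h.
Shield: 11.0/3.93 = 2.799 half-value layers → attenuation 2^(−2.799) = 0.1437.
Combined: 16.94 × 0.1437 = 2.434 μGy/h.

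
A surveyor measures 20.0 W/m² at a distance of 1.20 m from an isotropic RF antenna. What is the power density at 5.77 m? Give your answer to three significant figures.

0.865 W/m²

Intensity scales as (d₁/d₂)², so the rate at 5.77 m is
(1.20/5.77)² = 0.04325, so 20.0 × 0.04325 = 0.8650 W/m².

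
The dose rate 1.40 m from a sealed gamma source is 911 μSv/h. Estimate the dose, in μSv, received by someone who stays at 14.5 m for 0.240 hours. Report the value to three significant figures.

By the inverse-square law, rate at 14.5 m:
(1.40/14.5)² = 0.009322, so 911 × 0.009322 = 8.492 μSv/h.
Dose = rate × time = 8.492 μSv/h × 0.2400 h = 2.038 μSv.

2.04 μSv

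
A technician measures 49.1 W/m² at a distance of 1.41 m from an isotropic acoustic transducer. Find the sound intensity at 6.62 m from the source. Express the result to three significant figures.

2.23 W/m²

Applying the 1/r² law, the rate at 6.62 m is
(1.41/6.62)² = 0.04537, so 49.1 × 0.04537 = 2.228 W/m².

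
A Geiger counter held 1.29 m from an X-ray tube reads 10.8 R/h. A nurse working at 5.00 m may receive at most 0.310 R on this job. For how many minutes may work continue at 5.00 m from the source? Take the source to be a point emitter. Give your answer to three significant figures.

25.9 min

Since intensity falls as 1/r², rate at 5.00 m:
(1.29/5.00)² = 0.06656, so 10.8 × 0.06656 = 0.7188 R/h.
Stay time = 0.310 R ÷ 0.7188 R/h = 0.4313 h = 25.88 min.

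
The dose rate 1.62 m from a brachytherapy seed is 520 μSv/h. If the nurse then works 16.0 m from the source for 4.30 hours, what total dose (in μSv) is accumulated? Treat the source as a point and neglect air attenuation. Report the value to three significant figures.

22.9 μSv

Intensity scales as (d₁/d₂)², so rate at 16.0 m:
520 × (1.62/16.0)² = 520 × 0.01025 = 5.330 μSv/h.
Dose = rate × time = 5.330 μSv/h × 4.300 h = 22.92 μSv.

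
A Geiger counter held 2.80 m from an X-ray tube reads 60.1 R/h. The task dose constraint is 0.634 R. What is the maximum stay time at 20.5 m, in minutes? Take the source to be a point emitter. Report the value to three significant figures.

Using I₁d₁² = I₂d₂², rate at 20.5 m:
(2.80/20.5)² = 0.01866, so 60.1 × 0.01866 = 1.121 R/h.
Stay time = 0.634 R ÷ 1.121 R/h = 0.5656 h = 33.94 min.

33.9 min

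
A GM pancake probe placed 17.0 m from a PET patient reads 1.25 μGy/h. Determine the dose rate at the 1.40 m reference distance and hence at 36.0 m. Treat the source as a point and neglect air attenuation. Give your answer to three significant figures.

Since intensity falls as 1/r²,
At 1.40 m: (17.0/1.40)² = 147.4, so 1.25 × 147.4 = 184.2 μGy/h
At 36.0 m: 184.2 × (1.40/36.0)² = 184.2 × 0.001512 = 0.2785 μGy/h.

184 μGy/h; 0.279 μGy/h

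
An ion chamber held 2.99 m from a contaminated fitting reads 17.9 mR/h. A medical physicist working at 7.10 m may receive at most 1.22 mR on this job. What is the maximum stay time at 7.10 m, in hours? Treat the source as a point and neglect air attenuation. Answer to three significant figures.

Using I₁d₁² = I₂d₂², rate at 7.10 m:
17.9 × (2.99/7.10)² = 17.9 × 0.1773 = 3.174 mR/h.
Stay time = 1.22 mR ÷ 3.174 mR/h = 0.3844 h.

0.384 h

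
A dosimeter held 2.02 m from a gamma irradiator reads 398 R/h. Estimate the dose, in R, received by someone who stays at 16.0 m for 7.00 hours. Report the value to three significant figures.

44.4 R

Applying the 1/r² law, rate at 16.0 m:
398 × (2.02/16.0)² = 398 × 0.01594 = 6.344 R/h.
Dose = rate × time = 6.344 R/h × 7.000 h = 44.41 R.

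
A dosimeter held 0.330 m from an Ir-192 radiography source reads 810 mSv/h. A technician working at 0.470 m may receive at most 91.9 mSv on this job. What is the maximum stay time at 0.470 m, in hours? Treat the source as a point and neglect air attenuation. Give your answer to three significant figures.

Intensity scales as (d₁/d₂)², so rate at 0.470 m:
810 × (0.330/0.470)² = 810 × 0.4930 = 399.3 mSv/h.
Stay time = 91.9 mSv ÷ 399.3 mSv/h = 0.2302 h.

0.230 h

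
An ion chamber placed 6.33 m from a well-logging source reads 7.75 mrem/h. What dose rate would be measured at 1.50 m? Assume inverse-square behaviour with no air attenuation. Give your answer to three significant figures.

138 mrem/h

Applying the 1/r² law, scaling from 6.33 m to 1.50 m:
(6.33/1.50)² = 17.81, so 7.75 × 17.81 = 138.0 mrem/h.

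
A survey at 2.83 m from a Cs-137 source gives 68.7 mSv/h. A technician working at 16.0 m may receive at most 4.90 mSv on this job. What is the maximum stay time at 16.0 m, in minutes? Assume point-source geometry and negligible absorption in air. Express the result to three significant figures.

Applying the 1/r² law, rate at 16.0 m:
68.7 × (2.83/16.0)² = 68.7 × 0.03128 = 2.149 mSv/h.
Stay time = 4.90 mSv ÷ 2.149 mSv/h = 2.280 h = 136.8 min.

137 min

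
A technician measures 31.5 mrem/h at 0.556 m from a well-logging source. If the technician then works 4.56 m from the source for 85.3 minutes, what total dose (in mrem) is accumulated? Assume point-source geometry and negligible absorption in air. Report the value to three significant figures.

0.666 mrem

By the inverse-square law, rate at 4.56 m:
(0.556/4.56)² = 0.01487, so 31.5 × 0.01487 = 0.4684 mrem/h.
Dose = rate × time = 0.4684 mrem/h × 1.422 h = 0.6661 mrem.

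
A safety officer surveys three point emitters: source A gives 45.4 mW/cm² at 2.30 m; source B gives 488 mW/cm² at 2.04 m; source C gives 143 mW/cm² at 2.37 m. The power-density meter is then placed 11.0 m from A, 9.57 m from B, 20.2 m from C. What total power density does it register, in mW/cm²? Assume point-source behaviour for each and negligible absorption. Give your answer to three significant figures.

Each source contributes Iᵢ·(dᵢ/rᵢ)²; contributions add.
A: 45.4 × (2.30/11.0)² = 1.985 mW/cm²
B: 488 × (2.04/9.57)² = 22.17 mW/cm²
C: 143 × (2.37/20.2)² = 1.968 mW/cm²
Total = 1.985 + 22.17 + 1.968 = 26.12 mW/cm².

26.1 mW/cm²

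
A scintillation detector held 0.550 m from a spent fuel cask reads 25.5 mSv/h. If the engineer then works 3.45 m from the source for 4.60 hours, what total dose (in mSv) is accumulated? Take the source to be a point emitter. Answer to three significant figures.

Since intensity falls as 1/r², rate at 3.45 m:
25.5 × (0.550/3.45)² = 25.5 × 0.02541 = 0.6480 mSv/h.
Dose = rate × time = 0.6480 mSv/h × 4.600 h = 2.981 mSv.

2.98 mSv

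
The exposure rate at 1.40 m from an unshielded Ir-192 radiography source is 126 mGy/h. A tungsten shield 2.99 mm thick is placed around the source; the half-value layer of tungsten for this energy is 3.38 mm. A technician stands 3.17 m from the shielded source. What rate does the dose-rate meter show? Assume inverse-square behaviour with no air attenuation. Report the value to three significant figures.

Distance alone: (1.40/3.17)² = 0.1950, so 126 × 0.1950 = 24.57 mGy/h.
Shield: 2.99/3.38 = 0.8846 half-value layers → attenuation 2^(−0.8846) = 0.5416.
Combined: 24.57 × 0.5416 = 13.31 mGy/h.

13.3 mGy/h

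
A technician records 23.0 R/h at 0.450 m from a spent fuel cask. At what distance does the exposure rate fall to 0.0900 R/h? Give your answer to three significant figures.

Since intensity falls as 1/r², d₂ = d₁·√(I₁/I₂).
I₁/I₂ = 23.0/0.0900 = 255.6, so d₂ = 0.450 × √255.6 = 7.194 m.

7.19 m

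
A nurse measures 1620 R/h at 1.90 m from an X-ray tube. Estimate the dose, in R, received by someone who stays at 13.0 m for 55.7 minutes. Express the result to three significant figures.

Since intensity falls as 1/r², rate at 13.0 m:
(1.90/13.0)² = 0.02136, so 1620 × 0.02136 = 34.60 R/h.
Dose = rate × time = 34.60 R/h × 0.9283 h = 32.12 R.

32.1 R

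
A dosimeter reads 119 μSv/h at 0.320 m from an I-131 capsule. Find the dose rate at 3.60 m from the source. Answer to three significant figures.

0.940 μSv/h

By the inverse-square law, the rate at 3.60 m is
(0.320/3.60)² = 0.007901, so 119 × 0.007901 = 0.9402 μSv/h.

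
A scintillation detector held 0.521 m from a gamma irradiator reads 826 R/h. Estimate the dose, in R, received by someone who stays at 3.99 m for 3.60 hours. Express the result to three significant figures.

Applying the 1/r² law, rate at 3.99 m:
(0.521/3.99)² = 0.01705, so 826 × 0.01705 = 14.08 R/h.
Dose = rate × time = 14.08 R/h × 3.600 h = 50.69 R.

50.7 R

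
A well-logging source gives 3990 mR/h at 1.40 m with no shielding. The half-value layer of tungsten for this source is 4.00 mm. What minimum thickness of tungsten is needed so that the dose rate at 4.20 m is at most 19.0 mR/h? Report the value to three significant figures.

At 4.20 m, distance alone gives 3990 × (1.40/4.20)² = 3990 × 0.1111 = 443.3 mR/h.
Further attenuation needed: 443.3/19.0 = 23.33.
n = log₂(23.33) = 4.544 half-value layers.
Thickness = 4.544 × 4.00 mm = 18.18 mm.

18.2 mm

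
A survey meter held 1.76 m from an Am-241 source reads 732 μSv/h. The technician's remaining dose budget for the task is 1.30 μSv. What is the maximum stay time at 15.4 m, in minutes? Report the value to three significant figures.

By the inverse-square law, rate at 15.4 m:
732 × (1.76/15.4)² = 732 × 0.01306 = 9.560 μSv/h.
Stay time = 1.30 μSv ÷ 9.560 μSv/h = 0.1360 h = 8.160 min.

8.16 min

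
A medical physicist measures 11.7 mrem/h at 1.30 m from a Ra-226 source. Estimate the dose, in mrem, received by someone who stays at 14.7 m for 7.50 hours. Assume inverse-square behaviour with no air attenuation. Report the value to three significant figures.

0.686 mrem

Using I₁d₁² = I₂d₂², rate at 14.7 m:
11.7 × (1.30/14.7)² = 11.7 × 0.007821 = 0.09151 mrem/h.
Dose = rate × time = 0.09151 mrem/h × 7.500 h = 0.6863 mrem.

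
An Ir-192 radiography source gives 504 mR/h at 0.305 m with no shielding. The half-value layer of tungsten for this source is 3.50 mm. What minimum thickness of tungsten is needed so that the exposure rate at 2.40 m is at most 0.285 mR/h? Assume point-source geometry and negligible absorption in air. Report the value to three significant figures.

16.9 mm

At 2.40 m, distance alone gives 504 × (0.305/2.40)² = 504 × 0.01615 = 8.140 mR/h.
Further attenuation needed: 8.140/0.285 = 28.56.
n = log₂(28.56) = 4.836 half-value layers.
Thickness = 4.836 × 3.50 mm = 16.93 mm.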